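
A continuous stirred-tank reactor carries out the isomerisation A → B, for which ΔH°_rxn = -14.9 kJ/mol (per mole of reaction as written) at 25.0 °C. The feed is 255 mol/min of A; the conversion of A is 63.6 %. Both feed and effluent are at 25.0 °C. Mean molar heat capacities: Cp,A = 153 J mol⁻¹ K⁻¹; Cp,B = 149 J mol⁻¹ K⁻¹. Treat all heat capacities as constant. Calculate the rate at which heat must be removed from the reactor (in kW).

Extent of reaction ξ = 0.636 × 255 = 162.18 mol/min
Reaction term: ξ·ΔH°_rxn = 162.18 × -14.9 = -2416.5 kJ/min
Q = ΔH = -2416.5 kJ/min = -40.275 kW
Heat removed = 40.275 kW

Q_out = 40.3 kW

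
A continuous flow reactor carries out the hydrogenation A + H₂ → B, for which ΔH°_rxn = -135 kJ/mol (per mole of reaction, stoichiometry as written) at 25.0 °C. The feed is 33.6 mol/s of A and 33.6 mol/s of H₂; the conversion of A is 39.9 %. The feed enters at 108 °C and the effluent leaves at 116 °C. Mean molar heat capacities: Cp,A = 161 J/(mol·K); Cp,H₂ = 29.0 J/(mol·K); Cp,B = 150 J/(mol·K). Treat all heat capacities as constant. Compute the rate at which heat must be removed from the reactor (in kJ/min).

Q_out = 108000 kJ/min

Extent of reaction ξ = 0.399 × 33.6 = 13.406 mol/s
Reaction term: ξ·ΔH°_rxn = 13.406 × -135 = -1809.9 kJ/s
Sensible, feed 108→25 °C: -529.87 kJ/s
Outlet flows (mol/s): A 20.194, H₂ 20.194, B 13.406
Sensible, products 25→116 °C: 532.14 kJ/s
Q = ΔH = -1807.6 kJ/s = -1807.6 kW
Heat removed = 108460 kJ/min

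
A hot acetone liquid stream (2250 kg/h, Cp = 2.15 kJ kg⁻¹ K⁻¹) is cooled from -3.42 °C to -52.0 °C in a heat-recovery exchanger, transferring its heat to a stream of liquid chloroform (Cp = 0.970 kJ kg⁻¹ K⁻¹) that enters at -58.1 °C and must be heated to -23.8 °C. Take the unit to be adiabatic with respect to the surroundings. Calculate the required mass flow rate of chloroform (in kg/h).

ṁ_c = 7060 kg/h

Heat released by hot stream: Q = 2250 × 2.15 × (-3.42 − -52.0) = 235010 kJ/h
Energy balance on cold side (adiabatic exchanger): Q = ṁ_c·Cp_c·(T_c,out − T_c,in)
ṁ_c = 235010 / [0.970 × (-23.8 − -58.1)] = 7063.4 kg/h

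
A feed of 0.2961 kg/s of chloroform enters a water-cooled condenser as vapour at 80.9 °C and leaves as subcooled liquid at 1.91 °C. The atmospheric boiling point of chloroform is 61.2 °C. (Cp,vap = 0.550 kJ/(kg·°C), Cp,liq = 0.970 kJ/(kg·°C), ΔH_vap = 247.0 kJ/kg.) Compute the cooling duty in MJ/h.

vapour 80.9→61.2 °C: -10.835 kJ/kg
condensation at 61.2 °C: -247 kJ/kg
liquid 61.2→1.91 °C: -57.511 kJ/kg
Δh = -10.835 + -247 + -57.511 = -315.35 kJ/kg
Q = ṁ·Δh = 0.2961 kg/s × -315.35 kJ/kg = -93.374 kJ/s
|Q| = 93.374 kW = 336.15 MJ/h

Q_c = 336 MJ/h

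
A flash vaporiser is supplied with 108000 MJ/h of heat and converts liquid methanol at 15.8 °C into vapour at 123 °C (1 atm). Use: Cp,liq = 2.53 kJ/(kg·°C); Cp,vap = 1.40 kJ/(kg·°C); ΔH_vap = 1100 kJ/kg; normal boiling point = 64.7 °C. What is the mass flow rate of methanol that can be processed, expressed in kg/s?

ṁ = 23.0 kg/s

Δh = 2.53×(64.7−15.8) + 1100 + 1.40×(123−64.7) = 1305.3 kJ/kg
Q = 108000 MJ/h = 30000 kJ/s = 30000 kJ/s
ṁ = Q/Δh = 30000 / 1305.3 = 22.983 kg/s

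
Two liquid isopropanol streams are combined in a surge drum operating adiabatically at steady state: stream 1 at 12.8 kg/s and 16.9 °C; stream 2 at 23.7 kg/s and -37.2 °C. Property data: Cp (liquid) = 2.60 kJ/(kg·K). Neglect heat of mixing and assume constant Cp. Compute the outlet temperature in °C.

T_out = -18.2 °C

Energy balance with Q = 0: Σ ṁᵢCp,ᵢ(T_out − Tᵢ) = 0
Σ ṁᵢCp,ᵢTᵢ = 12.8×2.60×16.9 + 23.7×2.60×-37.2 = -1729.8
Σ ṁᵢCp,ᵢ = 12.8×2.60 + 23.7×2.60 = 94.9
T_out = -1729.8 / 94.9 = -18.228 °C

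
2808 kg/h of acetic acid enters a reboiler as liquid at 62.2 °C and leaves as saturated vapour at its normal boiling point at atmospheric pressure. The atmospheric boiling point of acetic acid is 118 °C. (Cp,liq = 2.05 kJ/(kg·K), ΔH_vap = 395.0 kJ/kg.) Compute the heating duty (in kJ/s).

Q = 397 kJ/s

liquid 62.2→118 °C: 114.39 kJ/kg
vaporisation at 118 °C: 395 kJ/kg
Δh = 114.39 + 395 = 509.39 kJ/kg
Q = ṁ·Δh = 2808 kg/h × 509.39 kJ/kg = 1.4304e+06 kJ/h
|Q| = 397.32 kW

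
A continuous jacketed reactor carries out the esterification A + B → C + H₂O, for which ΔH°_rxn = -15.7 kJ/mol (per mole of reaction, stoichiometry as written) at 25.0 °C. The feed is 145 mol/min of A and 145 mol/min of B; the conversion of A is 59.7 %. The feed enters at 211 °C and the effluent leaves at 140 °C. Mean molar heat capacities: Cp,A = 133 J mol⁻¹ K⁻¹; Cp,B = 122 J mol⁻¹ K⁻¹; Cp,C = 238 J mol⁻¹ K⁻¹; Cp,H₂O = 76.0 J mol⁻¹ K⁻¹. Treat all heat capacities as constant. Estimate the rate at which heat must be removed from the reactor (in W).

Extent of reaction ξ = 0.597 × 145 = 86.565 mol/min
Reaction term: ξ·ΔH°_rxn = 86.565 × -15.7 = -1359.1 kJ/min
Sensible, feed 211→25 °C: -6877.4 kJ/min
Outlet flows (mol/min): A 58.435, B 58.435, C 86.565, H₂O 86.565
Sensible, products 25→140 °C: 4839.5 kJ/min
Q = ΔH = -3397 kJ/min = -56.616 kW
Heat removed = 56616 W

Q_out = 56600 W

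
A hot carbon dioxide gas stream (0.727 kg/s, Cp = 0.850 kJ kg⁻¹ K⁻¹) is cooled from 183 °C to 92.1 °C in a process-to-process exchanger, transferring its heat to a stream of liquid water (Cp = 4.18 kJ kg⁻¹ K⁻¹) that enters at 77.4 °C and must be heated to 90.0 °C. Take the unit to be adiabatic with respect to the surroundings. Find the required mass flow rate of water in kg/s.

Heat released by hot stream: Q = 0.727 × 0.850 × (183 − 92.1) = 56.172 kJ/s
Energy balance on cold side (adiabatic exchanger): Q = ṁ_c·Cp_c·(T_c,out − T_c,in)
ṁ_c = 56.172 / [4.18 × (90.0 − 77.4)] = 1.0665 kg/s

ṁ_c = 1.07 kg/s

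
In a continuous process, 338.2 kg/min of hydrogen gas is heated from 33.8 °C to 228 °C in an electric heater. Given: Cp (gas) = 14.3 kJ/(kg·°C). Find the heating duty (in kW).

Q = ṁ·Cp·ΔT = 338.2 × 14.3 × (228 − 33.8) = 939200 kJ/min
Converting: 939200 / 60 s = 15653 kW

Q = 15700 kW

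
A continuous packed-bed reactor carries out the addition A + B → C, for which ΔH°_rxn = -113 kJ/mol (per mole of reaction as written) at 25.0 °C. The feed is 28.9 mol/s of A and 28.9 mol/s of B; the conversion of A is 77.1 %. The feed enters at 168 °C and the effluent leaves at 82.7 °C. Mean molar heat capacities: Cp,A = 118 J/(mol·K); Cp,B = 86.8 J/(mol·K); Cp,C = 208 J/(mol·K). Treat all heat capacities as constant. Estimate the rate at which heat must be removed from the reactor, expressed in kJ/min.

Q_out = 181000 kJ/min

Extent of reaction ξ = 0.771 × 28.9 = 22.282 mol/s
Reaction term: ξ·ΔH°_rxn = 22.282 × -113 = -2517.9 kJ/s
Sensible, feed 168→25 °C: -846.38 kJ/s
Outlet flows (mol/s): A 6.6181, B 6.6181, C 22.282
Sensible, products 25→82.7 °C: 345.62 kJ/s
Q = ΔH = -3018.6 kJ/s = -3018.6 kW
Heat removed = 181120 kJ/min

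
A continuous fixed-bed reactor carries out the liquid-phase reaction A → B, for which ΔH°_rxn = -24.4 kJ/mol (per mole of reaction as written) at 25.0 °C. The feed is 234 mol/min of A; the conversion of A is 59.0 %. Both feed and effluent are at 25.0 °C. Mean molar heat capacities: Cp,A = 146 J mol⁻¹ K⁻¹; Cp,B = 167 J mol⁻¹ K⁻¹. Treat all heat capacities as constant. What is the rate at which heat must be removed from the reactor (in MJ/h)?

Extent of reaction ξ = 0.590 × 234 = 138.06 mol/min
Reaction term: ξ·ΔH°_rxn = 138.06 × -24.4 = -3368.7 kJ/min
Q = ΔH = -3368.7 kJ/min = -56.144 kW
Heat removed = 202.12 MJ/h

Q_out = 202 MJ/h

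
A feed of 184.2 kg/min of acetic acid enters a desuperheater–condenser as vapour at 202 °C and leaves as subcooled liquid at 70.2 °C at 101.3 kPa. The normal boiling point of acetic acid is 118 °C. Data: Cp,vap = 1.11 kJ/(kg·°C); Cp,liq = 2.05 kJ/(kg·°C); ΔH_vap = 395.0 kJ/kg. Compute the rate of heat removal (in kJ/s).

vapour 202→118 °C: -93.24 kJ/kg
condensation at 118 °C: -395 kJ/kg
liquid 118→70.2 °C: -97.99 kJ/kg
Δh = -93.24 + -395 + -97.99 = -586.23 kJ/kg
Q = ṁ·Δh = 184.2 kg/min × -586.23 kJ/kg = -107980 kJ/min
|Q| = 1799.7 kW

Q_c = 1800 kJ/s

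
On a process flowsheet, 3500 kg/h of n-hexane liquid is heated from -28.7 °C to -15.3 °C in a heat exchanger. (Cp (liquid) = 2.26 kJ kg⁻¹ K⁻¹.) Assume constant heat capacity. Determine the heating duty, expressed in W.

Q = ṁ·Cp·ΔT = 3500 × 2.26 × (-15.3 − -28.7) = 105990 kJ/h
Converting: 105990 / 3600 s = 29.443 kW
Heating duty = 29443 W

Q = 29400 W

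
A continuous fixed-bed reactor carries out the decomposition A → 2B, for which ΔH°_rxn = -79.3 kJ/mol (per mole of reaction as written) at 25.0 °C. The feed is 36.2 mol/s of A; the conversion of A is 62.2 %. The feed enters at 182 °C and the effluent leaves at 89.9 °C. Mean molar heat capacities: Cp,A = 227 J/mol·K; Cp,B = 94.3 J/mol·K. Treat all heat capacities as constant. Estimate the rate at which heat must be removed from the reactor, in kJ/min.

Q_out = 156000 kJ/min

Extent of reaction ξ = 0.622 × 36.2 = 22.516 mol/s
Reaction term: ξ·ΔH°_rxn = 22.516 × -79.3 = -1785.6 kJ/s
Sensible, feed 182→25 °C: -1290.1 kJ/s
Outlet flows (mol/s): A 13.684, B 45.033
Sensible, products 25→89.9 °C: 477.19 kJ/s
Q = ΔH = -2598.5 kJ/s = -2598.5 kW
Heat removed = 155910 kJ/min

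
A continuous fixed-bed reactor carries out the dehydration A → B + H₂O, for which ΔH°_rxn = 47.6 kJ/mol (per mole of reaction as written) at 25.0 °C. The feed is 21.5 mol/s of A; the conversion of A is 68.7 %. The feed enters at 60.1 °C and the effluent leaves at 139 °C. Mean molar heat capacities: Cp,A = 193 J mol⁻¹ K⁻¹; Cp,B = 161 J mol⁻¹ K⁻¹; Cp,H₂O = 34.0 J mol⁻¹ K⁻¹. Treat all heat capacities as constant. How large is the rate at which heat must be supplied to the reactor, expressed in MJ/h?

Q_in = 3720 MJ/h

Extent of reaction ξ = 0.687 × 21.5 = 14.771 mol/s
Reaction term: ξ·ΔH°_rxn = 14.771 × 47.6 = 703.08 kJ/s
Sensible, feed 60.1→25 °C: -145.65 kJ/s
Outlet flows (mol/s): A 6.7295, B 14.771, H₂O 14.771
Sensible, products 25→139 °C: 476.41 kJ/s
Q = ΔH = 1033.8 kJ/s = 1033.8 kW
Heat supplied = 3721.8 MJ/h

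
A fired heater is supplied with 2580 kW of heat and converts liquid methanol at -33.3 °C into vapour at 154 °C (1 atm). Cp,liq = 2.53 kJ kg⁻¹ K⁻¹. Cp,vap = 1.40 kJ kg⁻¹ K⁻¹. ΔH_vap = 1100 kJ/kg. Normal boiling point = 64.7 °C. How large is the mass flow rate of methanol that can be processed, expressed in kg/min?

Δh = 2.53×(64.7−-33.3) + 1100 + 1.40×(154−64.7) = 1473 kJ/kg
Q = 2580 kW = 2580 kJ/s = 154800 kJ/min
ṁ = Q/Δh = 154800 / 1473 = 105.09 kg/min

ṁ = 105 kg/min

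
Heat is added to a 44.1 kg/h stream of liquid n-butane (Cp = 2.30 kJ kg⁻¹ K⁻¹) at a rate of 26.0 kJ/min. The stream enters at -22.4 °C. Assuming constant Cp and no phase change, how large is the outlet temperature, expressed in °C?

T_out = -7.02 °C

Q = 26.0 kJ/min = 1560 kJ/h
ΔT = Q/(ṁ·Cp) = 1560/(44.1×2.30) = 15.38 K
T_out = -22.4 + 15.38 = -7.0199 °C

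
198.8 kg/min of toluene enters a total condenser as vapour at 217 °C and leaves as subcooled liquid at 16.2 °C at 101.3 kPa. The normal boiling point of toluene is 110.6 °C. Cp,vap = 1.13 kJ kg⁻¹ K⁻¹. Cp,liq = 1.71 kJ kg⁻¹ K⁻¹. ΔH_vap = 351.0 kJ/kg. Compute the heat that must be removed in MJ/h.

Q_c = 7550 MJ/h

vapour 217→110.6 °C: -120.23 kJ/kg
condensation at 110.6 °C: -351 kJ/kg
liquid 110.6→16.2 °C: -161.42 kJ/kg
Δh = -120.23 + -351 + -161.42 = -632.66 kJ/kg
Q = ṁ·Δh = 198.8 kg/min × -632.66 kJ/kg = -125770 kJ/min
|Q| = 2096.2 kW = 7546.3 MJ/h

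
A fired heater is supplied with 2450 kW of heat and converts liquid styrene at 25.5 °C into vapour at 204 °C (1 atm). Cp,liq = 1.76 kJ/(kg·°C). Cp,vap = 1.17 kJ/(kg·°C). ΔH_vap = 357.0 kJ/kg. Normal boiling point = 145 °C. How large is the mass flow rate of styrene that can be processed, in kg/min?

ṁ = 231 kg/min

Δh = 1.76×(145−25.5) + 357.0 + 1.17×(204−145) = 636.35 kJ/kg
Q = 2450 kW = 2450 kJ/s = 147000 kJ/min
ṁ = Q/Δh = 147000 / 636.35 = 231 kg/min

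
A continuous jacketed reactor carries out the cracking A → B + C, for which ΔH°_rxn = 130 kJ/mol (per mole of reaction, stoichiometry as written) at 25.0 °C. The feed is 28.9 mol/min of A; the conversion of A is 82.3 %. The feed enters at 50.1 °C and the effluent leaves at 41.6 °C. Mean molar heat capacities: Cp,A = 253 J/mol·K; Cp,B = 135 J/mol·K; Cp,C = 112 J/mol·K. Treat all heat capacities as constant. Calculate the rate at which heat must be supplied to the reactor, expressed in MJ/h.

Q_in = 182 MJ/h

Extent of reaction ξ = 0.823 × 28.9 = 23.785 mol/min
Reaction term: ξ·ΔH°_rxn = 23.785 × 130 = 3092 kJ/min
Sensible, feed 50.1→25 °C: -183.52 kJ/min
Outlet flows (mol/min): A 5.1153, B 23.785, C 23.785
Sensible, products 25→41.6 °C: 119.01 kJ/min
Q = ΔH = 3027.5 kJ/min = 50.458 kW
Heat supplied = 181.65 MJ/h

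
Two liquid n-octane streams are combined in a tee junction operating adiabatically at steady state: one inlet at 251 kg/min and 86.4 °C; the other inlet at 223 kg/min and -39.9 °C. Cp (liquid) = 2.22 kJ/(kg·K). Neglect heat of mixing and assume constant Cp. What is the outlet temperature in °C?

Adiabatic, steady state ⇒ Σ ṁᵢCp,ᵢ(T_out − Tᵢ) = 0
Σ ṁᵢCp,ᵢTᵢ = 251×2.22×86.4 + 223×2.22×-39.9 = 28391
Σ ṁᵢCp,ᵢ = 251×2.22 + 223×2.22 = 1052.3
T_out = 28391 / 1052.3 = 26.98 °C

T_out = 27.0 °C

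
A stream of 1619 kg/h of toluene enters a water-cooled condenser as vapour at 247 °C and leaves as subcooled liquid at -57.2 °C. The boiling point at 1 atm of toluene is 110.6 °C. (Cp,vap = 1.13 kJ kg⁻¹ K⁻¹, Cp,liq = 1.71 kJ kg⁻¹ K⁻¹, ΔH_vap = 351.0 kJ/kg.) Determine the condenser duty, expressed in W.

vapour 247→110.6 °C: -154.13 kJ/kg
condensation at 110.6 °C: -351 kJ/kg
liquid 110.6→-57.2 °C: -286.94 kJ/kg
Δh = -154.13 + -351 + -286.94 = -792.07 kJ/kg
Q = ṁ·Δh = 1619 kg/h × -792.07 kJ/kg = -1.2824e+06 kJ/h
|Q| = 356.21 kW = 356210 W

Q_c = 356000 W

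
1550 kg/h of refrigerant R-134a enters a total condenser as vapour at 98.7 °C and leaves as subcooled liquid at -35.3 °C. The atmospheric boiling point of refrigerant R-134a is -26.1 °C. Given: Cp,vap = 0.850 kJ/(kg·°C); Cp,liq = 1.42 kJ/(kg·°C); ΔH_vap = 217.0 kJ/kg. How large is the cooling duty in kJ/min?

vapour 98.7→-26.1 °C: -106.08 kJ/kg
condensation at -26.1 °C: -217 kJ/kg
liquid -26.1→-35.3 °C: -13.064 kJ/kg
Δh = -106.08 + -217 + -13.064 = -336.14 kJ/kg
Q = ṁ·Δh = 1550 kg/h × -336.14 kJ/kg = -521020 kJ/h
|Q| = 144.73 kW = 8683.7 kJ/min

Q_c = 8680 kJ/min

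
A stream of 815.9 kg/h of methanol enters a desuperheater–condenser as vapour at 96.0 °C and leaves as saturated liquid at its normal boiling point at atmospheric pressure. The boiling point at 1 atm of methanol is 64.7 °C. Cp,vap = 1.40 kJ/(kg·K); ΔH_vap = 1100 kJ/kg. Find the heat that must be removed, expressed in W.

vapour 96.0→64.7 °C: -43.82 kJ/kg
condensation at 64.7 °C: -1100 kJ/kg
Δh = -43.82 + -1100 = -1143.8 kJ/kg
Q = ṁ·Δh = 815.9 kg/h × -1143.8 kJ/kg = -933240 kJ/h
|Q| = 259.23 kW = 259230 W

Q_c = 259000 W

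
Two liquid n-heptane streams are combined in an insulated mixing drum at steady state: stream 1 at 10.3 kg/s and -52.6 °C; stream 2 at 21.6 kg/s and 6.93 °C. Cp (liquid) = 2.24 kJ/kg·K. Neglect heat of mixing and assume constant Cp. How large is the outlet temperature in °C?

Energy balance with Q = 0: Σ ṁᵢCp,ᵢ(T_out − Tᵢ) = 0
T_out = Σ ṁᵢCp,ᵢTᵢ / Σ ṁᵢCp,ᵢ
      = -878.29 / 71.456 = -12.291 °C

T_out = -12.3 °C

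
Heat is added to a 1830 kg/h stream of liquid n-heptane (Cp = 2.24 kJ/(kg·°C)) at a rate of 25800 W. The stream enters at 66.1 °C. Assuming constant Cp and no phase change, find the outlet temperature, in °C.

Q = 25800 W = 92880 kJ/h
ΔT = Q/(ṁ·Cp) = 92880/(1830×2.24) = 22.658 K
T_out = 66.1 + 22.658 = 88.758 °C

T_out = 88.8 °C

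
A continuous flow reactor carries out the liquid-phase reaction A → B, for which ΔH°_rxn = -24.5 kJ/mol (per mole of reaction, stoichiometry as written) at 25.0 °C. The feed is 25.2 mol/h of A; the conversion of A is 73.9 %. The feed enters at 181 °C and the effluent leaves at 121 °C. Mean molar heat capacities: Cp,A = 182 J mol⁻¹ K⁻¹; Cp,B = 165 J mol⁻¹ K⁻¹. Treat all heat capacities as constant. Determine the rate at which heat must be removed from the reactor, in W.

Extent of reaction ξ = 0.739 × 25.2 = 18.623 mol/h
Reaction term: ξ·ΔH°_rxn = 18.623 × -24.5 = -456.26 kJ/h
Sensible, feed 181→25 °C: -715.48 kJ/h
Outlet flows (mol/h): A 6.5772, B 18.623
Sensible, products 25→121 °C: 409.9 kJ/h
Q = ΔH = -761.84 kJ/h = -0.21162 kW
Heat removed = 211.62 W

Q_out = 212 W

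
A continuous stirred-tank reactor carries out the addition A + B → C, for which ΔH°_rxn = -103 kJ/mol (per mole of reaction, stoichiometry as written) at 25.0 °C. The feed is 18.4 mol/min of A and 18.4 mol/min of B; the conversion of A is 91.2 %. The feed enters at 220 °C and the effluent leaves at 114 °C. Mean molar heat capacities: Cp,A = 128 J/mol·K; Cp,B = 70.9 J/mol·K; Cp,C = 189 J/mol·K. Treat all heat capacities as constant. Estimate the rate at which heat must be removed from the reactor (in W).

Q_out = 35500 W

Extent of reaction ξ = 0.912 × 18.4 = 16.781 mol/min
Reaction term: ξ·ΔH°_rxn = 16.781 × -103 = -1728.4 kJ/min
Sensible, feed 220→25 °C: -713.65 kJ/min
Outlet flows (mol/min): A 1.6192, B 1.6192, C 16.781
Sensible, products 25→114 °C: 310.93 kJ/min
Q = ΔH = -2131.1 kJ/min = -35.519 kW
Heat removed = 35519 W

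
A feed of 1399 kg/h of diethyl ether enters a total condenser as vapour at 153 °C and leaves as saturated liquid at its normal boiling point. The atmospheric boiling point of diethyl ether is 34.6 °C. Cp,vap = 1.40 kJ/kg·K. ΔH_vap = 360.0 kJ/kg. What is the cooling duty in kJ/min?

Q_c = 12300 kJ/min

vapour 153→34.6 °C: -165.76 kJ/kg
condensation at 34.6 °C: -360 kJ/kg
Δh = -165.76 + -360 = -525.76 kJ/kg
Q = ṁ·Δh = 1399 kg/h × -525.76 kJ/kg = -735540 kJ/h
|Q| = 204.32 kW = 12259 kJ/min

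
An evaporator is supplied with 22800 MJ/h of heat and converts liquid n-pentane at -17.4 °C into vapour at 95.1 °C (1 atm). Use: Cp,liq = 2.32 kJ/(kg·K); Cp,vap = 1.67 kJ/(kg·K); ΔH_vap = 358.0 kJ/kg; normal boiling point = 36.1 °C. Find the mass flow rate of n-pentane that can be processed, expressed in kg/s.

Δh = 2.32×(36.1−-17.4) + 358.0 + 1.67×(95.1−36.1) = 580.65 kJ/kg
Q = 22800 MJ/h = 6333.3 kJ/s = 6333.3 kJ/s
ṁ = Q/Δh = 6333.3 / 580.65 = 10.907 kg/s

ṁ = 10.9 kg/s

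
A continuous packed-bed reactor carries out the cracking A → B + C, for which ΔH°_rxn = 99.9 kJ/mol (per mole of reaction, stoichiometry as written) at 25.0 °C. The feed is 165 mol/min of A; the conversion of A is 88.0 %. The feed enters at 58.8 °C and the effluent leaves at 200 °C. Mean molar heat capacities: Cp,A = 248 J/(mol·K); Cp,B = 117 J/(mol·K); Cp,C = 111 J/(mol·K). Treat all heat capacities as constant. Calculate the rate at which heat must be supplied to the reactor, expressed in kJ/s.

Q_in = 330 kJ/s

Extent of reaction ξ = 0.880 × 165 = 145.2 mol/min
Reaction term: ξ·ΔH°_rxn = 145.2 × 99.9 = 14505 kJ/min
Sensible, feed 58.8→25 °C: -1383.1 kJ/min
Outlet flows (mol/min): A 19.8, B 145.2, C 145.2
Sensible, products 25→200 °C: 6652.8 kJ/min
Q = ΔH = 19775 kJ/min = 329.59 kW
Heat supplied = 329.59 kJ/s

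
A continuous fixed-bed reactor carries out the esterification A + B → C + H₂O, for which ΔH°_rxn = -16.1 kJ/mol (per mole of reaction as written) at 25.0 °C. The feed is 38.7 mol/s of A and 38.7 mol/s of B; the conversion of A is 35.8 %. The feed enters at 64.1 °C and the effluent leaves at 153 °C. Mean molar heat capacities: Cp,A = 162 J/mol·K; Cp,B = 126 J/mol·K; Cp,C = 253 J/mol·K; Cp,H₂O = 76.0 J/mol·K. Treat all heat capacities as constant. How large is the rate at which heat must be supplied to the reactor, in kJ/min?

Q_in = 50400 kJ/min

Extent of reaction ξ = 0.358 × 38.7 = 13.855 mol/s
Reaction term: ξ·ΔH°_rxn = 13.855 × -16.1 = -223.06 kJ/s
Sensible, feed 64.1→25 °C: -435.79 kJ/s
Outlet flows (mol/s): A 24.845, B 24.845, C 13.855, H₂O 13.855
Sensible, products 25→153 °C: 1499.3 kJ/s
Q = ΔH = 840.49 kJ/s = 840.49 kW
Heat supplied = 50430 kJ/min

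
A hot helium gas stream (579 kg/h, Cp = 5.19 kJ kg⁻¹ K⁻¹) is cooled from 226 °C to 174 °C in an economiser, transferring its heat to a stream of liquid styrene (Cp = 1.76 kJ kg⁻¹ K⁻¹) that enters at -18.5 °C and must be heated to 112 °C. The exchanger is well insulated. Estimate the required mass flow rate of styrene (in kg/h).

ṁ_c = 680 kg/h

Heat released by hot stream: Q = 579 × 5.19 × (226 − 174) = 156260 kJ/h
Energy balance on cold side (adiabatic exchanger): Q = ṁ_c·Cp_c·(T_c,out − T_c,in)
ṁ_c = 156260 / [1.76 × (112 − -18.5)] = 680.34 kg/h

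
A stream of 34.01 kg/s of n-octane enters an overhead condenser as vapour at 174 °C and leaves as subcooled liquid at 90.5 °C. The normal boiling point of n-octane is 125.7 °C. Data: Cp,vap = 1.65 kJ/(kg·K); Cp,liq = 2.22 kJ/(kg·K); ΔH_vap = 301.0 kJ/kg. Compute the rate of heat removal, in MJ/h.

vapour 174→125.7 °C: -79.695 kJ/kg
condensation at 125.7 °C: -301 kJ/kg
liquid 125.7→90.5 °C: -78.144 kJ/kg
Δh = -79.695 + -301 + -78.144 = -458.84 kJ/kg
Q = ṁ·Δh = 34.01 kg/s × -458.84 kJ/kg = -15605 kJ/s
|Q| = 15605 kW = 56178 MJ/h

Q_c = 56200 MJ/h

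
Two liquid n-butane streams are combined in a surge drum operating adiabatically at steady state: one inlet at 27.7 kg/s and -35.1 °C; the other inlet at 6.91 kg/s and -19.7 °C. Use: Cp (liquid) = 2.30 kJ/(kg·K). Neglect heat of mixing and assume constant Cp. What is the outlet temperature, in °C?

T_out = -32.0 °C

No heat crosses the boundary, so H_out = H_in.
T_out = Σ ṁᵢCp,ᵢTᵢ / Σ ṁᵢCp,ᵢ
      = -2549.3 / 79.603 = -32.025 °C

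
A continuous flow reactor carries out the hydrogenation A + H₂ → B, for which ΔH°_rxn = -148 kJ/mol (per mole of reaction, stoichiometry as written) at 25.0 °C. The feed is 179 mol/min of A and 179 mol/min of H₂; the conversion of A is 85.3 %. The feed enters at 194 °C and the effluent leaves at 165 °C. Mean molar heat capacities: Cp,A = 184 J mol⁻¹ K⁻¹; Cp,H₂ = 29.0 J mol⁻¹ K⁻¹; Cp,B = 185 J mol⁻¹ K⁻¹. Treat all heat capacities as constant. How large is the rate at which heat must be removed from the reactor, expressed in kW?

Extent of reaction ξ = 0.853 × 179 = 152.69 mol/min
Reaction term: ξ·ΔH°_rxn = 152.69 × -148 = -22598 kJ/min
Sensible, feed 194→25 °C: -6443.5 kJ/min
Outlet flows (mol/min): A 26.313, H₂ 26.313, B 152.69
Sensible, products 25→165 °C: 4739.2 kJ/min
Q = ΔH = -24302 kJ/min = -405.03 kW
Heat removed = 405.03 kW

Q_out = 405 kW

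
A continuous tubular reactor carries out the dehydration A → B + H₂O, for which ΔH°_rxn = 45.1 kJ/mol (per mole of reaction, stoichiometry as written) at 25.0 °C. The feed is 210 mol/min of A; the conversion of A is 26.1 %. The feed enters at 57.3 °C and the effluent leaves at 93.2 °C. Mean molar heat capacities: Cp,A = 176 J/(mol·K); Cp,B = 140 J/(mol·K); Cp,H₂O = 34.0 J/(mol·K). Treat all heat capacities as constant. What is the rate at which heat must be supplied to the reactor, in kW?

Q_in = 63.2 kW

Extent of reaction ξ = 0.261 × 210 = 54.81 mol/min
Reaction term: ξ·ΔH°_rxn = 54.81 × 45.1 = 2471.9 kJ/min
Sensible, feed 57.3→25 °C: -1193.8 kJ/min
Outlet flows (mol/min): A 155.19, B 54.81, H₂O 54.81
Sensible, products 25→93.2 °C: 2513.2 kJ/min
Q = ΔH = 3791.3 kJ/min = 63.189 kW
Heat supplied = 63.189 kW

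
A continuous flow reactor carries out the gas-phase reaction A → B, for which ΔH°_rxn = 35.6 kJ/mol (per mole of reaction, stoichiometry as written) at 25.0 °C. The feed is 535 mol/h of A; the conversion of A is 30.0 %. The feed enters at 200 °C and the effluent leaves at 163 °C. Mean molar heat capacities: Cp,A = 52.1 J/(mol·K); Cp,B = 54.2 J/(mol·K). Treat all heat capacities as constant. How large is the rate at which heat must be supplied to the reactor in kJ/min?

Extent of reaction ξ = 0.300 × 535 = 160.5 mol/h
Reaction term: ξ·ΔH°_rxn = 160.5 × 35.6 = 5713.8 kJ/h
Sensible, feed 200→25 °C: -4877.9 kJ/h
Outlet flows (mol/h): A 374.5, B 160.5
Sensible, products 25→163 °C: 3893.1 kJ/h
Q = ΔH = 4729 kJ/h = 1.3136 kW
Heat supplied = 78.817 kJ/min

Q_in = 78.8 kJ/min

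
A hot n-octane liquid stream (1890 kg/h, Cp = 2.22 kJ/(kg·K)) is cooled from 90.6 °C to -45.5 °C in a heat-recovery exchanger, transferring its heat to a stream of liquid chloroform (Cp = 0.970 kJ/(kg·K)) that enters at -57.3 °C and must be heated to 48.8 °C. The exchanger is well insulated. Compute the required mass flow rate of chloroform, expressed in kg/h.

ṁ_c = 5550 kg/h

Heat released by hot stream: Q = 1890 × 2.22 × (90.6 − -45.5) = 571050 kJ/h
Energy balance on cold side (adiabatic exchanger): Q = ṁ_c·Cp_c·(T_c,out − T_c,in)
ṁ_c = 571050 / [0.970 × (48.8 − -57.3)] = 5548.6 kg/h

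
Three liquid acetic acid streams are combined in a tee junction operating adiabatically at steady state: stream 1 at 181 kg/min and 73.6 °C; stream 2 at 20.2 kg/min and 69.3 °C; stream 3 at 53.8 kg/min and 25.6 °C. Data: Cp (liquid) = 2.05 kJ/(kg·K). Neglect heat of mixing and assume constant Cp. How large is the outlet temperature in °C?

No heat crosses the boundary, so H_out = H_in.
Σ ṁᵢCp,ᵢTᵢ = 181×2.05×73.6 + 20.2×2.05×69.3 + 53.8×2.05×25.6 = 33002
Σ ṁᵢCp,ᵢ = 181×2.05 + 20.2×2.05 + 53.8×2.05 = 522.75
T_out = 33002 / 522.75 = 63.132 °C

T_out = 63.1 °C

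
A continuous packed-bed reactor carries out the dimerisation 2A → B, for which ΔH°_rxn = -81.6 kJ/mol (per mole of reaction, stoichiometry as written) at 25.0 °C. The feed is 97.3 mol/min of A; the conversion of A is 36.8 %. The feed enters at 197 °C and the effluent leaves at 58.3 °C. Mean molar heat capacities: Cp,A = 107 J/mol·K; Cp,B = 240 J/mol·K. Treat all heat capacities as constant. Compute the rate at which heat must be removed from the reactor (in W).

Q_out = 48200 W

Extent of reaction ξ = 0.368 × 97.3 / 2 = 17.903 mol/min
Reaction term: ξ·ΔH°_rxn = 17.903 × -81.6 = -1460.9 kJ/min
Sensible, feed 197→25 °C: -1790.7 kJ/min
Outlet flows (mol/min): A 61.494, B 17.903
Sensible, products 25→58.3 °C: 362.19 kJ/min
Q = ΔH = -2889.4 kJ/min = -48.157 kW
Heat removed = 48157 W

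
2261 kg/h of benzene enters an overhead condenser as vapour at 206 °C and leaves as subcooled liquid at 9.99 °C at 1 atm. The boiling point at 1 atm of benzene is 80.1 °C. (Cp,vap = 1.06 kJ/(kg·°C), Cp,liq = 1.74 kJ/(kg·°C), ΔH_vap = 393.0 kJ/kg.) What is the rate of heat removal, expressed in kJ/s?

Q_c = 407 kJ/s

vapour 206→80.1 °C: -133.45 kJ/kg
condensation at 80.1 °C: -393 kJ/kg
liquid 80.1→9.99 °C: -121.99 kJ/kg
Δh = -133.45 + -393 + -121.99 = -648.45 kJ/kg
Q = ṁ·Δh = 2261 kg/h × -648.45 kJ/kg = -1.4661e+06 kJ/h
|Q| = 407.26 kW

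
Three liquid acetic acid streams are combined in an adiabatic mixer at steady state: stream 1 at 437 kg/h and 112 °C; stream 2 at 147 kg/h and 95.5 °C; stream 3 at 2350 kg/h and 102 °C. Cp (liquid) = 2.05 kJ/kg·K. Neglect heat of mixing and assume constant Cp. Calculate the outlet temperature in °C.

T_out = 103 °C

Energy balance with Q = 0: Σ ṁᵢCp,ᵢ(T_out − Tᵢ) = 0
Σ ṁᵢCp,ᵢTᵢ = 437×2.05×112 + 147×2.05×95.5 + 2350×2.05×102 = 620500
Σ ṁᵢCp,ᵢ = 437×2.05 + 147×2.05 + 2350×2.05 = 6014.7
T_out = 620500 / 6014.7 = 103.16 °C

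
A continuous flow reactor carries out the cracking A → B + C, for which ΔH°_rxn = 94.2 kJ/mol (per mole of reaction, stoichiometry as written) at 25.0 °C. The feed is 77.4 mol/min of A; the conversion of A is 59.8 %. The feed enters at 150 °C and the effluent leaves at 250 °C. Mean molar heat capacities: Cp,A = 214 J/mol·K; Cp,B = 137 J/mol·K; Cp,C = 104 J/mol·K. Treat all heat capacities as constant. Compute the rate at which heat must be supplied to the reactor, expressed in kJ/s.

Extent of reaction ξ = 0.598 × 77.4 = 46.285 mol/min
Reaction term: ξ·ΔH°_rxn = 46.285 × 94.2 = 4360.1 kJ/min
Sensible, feed 150→25 °C: -2070.5 kJ/min
Outlet flows (mol/min): A 31.115, B 46.285, C 46.285
Sensible, products 25→250 °C: 4008 kJ/min
Q = ΔH = 6297.6 kJ/min = 104.96 kW
Heat supplied = 104.96 kJ/s

Q_in = 105 kJ/s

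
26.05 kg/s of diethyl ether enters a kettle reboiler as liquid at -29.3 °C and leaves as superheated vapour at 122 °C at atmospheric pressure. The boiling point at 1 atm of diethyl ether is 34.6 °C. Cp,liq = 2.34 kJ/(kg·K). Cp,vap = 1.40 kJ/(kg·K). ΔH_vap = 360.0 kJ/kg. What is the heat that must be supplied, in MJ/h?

liquid -29.3→34.6 °C: 149.53 kJ/kg
vaporisation at 34.6 °C: 360 kJ/kg
vapour 34.6→122 °C: 122.36 kJ/kg
Δh = 149.53 + 360 + 122.36 = 631.89 kJ/kg
Q = ṁ·Δh = 26.05 kg/s × 631.89 kJ/kg = 16461 kJ/s
|Q| = 16461 kW = 59258 MJ/h

Q = 59300 MJ/h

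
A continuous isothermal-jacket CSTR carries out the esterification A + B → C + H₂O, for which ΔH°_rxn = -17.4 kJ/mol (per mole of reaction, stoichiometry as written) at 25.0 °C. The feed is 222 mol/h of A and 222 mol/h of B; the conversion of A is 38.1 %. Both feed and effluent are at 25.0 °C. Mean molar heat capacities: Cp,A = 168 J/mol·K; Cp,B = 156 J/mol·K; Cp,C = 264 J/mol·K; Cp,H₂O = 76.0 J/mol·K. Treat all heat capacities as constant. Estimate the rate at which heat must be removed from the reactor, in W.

Q_out = 409 W

Extent of reaction ξ = 0.381 × 222 = 84.582 mol/h
Reaction term: ξ·ΔH°_rxn = 84.582 × -17.4 = -1471.7 kJ/h
Q = ΔH = -1471.7 kJ/h = -0.40881 kW
Heat removed = 408.81 W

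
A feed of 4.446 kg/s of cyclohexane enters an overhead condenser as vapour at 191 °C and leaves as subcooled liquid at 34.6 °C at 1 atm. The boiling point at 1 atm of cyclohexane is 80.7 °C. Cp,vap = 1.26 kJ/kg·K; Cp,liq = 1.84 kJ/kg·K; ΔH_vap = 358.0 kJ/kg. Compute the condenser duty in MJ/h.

vapour 191→80.7 °C: -138.98 kJ/kg
condensation at 80.7 °C: -358 kJ/kg
liquid 80.7→34.6 °C: -84.824 kJ/kg
Δh = -138.98 + -358 + -84.824 = -581.8 kJ/kg
Q = ṁ·Δh = 4.446 kg/s × -581.8 kJ/kg = -2586.7 kJ/s
|Q| = 2586.7 kW = 9312.1 MJ/h

Q_c = 9310 MJ/h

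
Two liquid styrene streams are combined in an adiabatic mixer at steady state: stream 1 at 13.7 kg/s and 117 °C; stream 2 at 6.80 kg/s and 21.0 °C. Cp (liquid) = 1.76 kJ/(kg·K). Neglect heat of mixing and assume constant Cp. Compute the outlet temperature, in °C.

Adiabatic, steady state ⇒ Σ ṁᵢCp,ᵢ(T_out − Tᵢ) = 0
T_out = Σ ṁᵢCp,ᵢTᵢ / Σ ṁᵢCp,ᵢ
      = 3072.4 / 36.08 = 85.156 °C

T_out = 85.2 °C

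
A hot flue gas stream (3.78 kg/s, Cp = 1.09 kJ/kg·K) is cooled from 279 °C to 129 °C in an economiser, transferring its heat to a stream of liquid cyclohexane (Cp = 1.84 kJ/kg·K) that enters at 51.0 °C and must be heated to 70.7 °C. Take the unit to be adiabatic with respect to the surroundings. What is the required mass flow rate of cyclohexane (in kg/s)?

Heat released by hot stream: Q = 3.78 × 1.09 × (279 − 129) = 618.03 kJ/s
Energy balance on cold side (adiabatic exchanger): Q = ṁ_c·Cp_c·(T_c,out − T_c,in)
ṁ_c = 618.03 / [1.84 × (70.7 − 51.0)] = 17.05 kg/s

ṁ_c = 17.1 kg/s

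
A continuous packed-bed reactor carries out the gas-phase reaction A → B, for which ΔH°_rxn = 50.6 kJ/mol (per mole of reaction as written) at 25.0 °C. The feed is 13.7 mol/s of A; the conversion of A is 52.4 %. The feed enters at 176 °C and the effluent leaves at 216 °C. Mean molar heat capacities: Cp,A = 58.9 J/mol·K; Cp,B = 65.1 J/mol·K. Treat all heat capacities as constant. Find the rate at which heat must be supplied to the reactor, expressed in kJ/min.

Extent of reaction ξ = 0.524 × 13.7 = 7.1788 mol/s
Reaction term: ξ·ΔH°_rxn = 7.1788 × 50.6 = 363.25 kJ/s
Sensible, feed 176→25 °C: -121.85 kJ/s
Outlet flows (mol/s): A 6.5212, B 7.1788
Sensible, products 25→216 °C: 162.62 kJ/s
Q = ΔH = 404.03 kJ/s = 404.03 kW
Heat supplied = 24242 kJ/min

Q_in = 24200 kJ/min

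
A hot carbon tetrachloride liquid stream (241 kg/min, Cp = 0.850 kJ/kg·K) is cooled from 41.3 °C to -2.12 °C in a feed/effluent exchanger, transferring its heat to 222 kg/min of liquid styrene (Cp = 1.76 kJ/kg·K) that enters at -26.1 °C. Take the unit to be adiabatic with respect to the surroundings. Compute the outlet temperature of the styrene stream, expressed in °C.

T_c,out = -3.34 °C

Heat released by hot stream: Q = 241 × 0.850 × (41.3 − -2.12) = 8894.6 kJ/min
Energy balance on cold side (adiabatic exchanger): Q = ṁ_c·Cp_c·(T_c,out − T_c,in)
T_c,out = -26.1 + 8894.6/(222 × 1.76) = -3.3354 °C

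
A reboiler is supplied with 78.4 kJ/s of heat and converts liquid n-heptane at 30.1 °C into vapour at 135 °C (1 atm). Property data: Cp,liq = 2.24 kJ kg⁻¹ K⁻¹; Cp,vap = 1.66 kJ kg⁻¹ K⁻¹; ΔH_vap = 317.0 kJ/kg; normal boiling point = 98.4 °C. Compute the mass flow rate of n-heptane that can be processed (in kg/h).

Δh = 2.24×(98.4−30.1) + 317.0 + 1.66×(135−98.4) = 530.75 kJ/kg
Q = 78.4 kJ/s = 78.4 kJ/s = 282240 kJ/h
ṁ = Q/Δh = 282240 / 530.75 = 531.78 kg/h

ṁ = 532 kg/h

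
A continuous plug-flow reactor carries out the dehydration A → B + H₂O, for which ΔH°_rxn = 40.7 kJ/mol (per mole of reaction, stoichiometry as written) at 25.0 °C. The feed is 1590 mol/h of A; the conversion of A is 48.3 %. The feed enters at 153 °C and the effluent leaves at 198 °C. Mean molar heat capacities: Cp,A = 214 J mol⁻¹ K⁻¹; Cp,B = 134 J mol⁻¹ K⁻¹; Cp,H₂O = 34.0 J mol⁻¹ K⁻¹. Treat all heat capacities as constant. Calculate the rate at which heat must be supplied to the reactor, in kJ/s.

Q_in = 11.2 kJ/s

Extent of reaction ξ = 0.483 × 1590 = 767.97 mol/h
Reaction term: ξ·ΔH°_rxn = 767.97 × 40.7 = 31256 kJ/h
Sensible, feed 153→25 °C: -43553 kJ/h
Outlet flows (mol/h): A 822.03, B 767.97, H₂O 767.97
Sensible, products 25→198 °C: 52753 kJ/h
Q = ΔH = 40457 kJ/h = 11.238 kW
Heat supplied = 11.238 kJ/s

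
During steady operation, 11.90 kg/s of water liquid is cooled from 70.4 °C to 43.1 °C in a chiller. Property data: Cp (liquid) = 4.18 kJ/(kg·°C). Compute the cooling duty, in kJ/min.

Q = ṁ·Cp·ΔT = 11.90 × 4.18 × (43.1 − 70.4) = -1358 kJ/s
Cooling duty = 81477 kJ/min

Q_c = 81500 kJ/min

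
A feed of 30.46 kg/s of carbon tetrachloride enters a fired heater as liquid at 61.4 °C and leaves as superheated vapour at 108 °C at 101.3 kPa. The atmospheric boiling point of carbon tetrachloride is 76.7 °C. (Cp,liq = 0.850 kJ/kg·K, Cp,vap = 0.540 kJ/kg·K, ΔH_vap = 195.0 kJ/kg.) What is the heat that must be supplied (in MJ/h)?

Q = 24700 MJ/h

liquid 61.4→76.7 °C: 13.005 kJ/kg
vaporisation at 76.7 °C: 195 kJ/kg
vapour 76.7→108 °C: 16.902 kJ/kg
Δh = 13.005 + 195 + 16.902 = 224.91 kJ/kg
Q = ṁ·Δh = 30.46 kg/s × 224.91 kJ/kg = 6850.7 kJ/s
|Q| = 6850.7 kW = 24662 MJ/h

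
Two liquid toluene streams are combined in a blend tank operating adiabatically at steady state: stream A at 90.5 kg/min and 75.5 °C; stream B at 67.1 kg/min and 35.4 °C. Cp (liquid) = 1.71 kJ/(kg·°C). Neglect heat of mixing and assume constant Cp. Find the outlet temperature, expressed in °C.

T_out = 58.4 °C

Adiabatic, steady state ⇒ Σ ṁᵢCp,ᵢ(T_out − Tᵢ) = 0
T_out = Σ ṁᵢCp,ᵢTᵢ / Σ ṁᵢCp,ᵢ
      = 15746 / 269.5 = 58.427 °C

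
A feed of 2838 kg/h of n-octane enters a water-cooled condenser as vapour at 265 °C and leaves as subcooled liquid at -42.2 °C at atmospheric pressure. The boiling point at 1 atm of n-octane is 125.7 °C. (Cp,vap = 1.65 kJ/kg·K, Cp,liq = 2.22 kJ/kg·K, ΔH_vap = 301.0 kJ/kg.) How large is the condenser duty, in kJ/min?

vapour 265→125.7 °C: -229.84 kJ/kg
condensation at 125.7 °C: -301 kJ/kg
liquid 125.7→-42.2 °C: -372.74 kJ/kg
Δh = -229.84 + -301 + -372.74 = -903.58 kJ/kg
Q = ṁ·Δh = 2838 kg/h × -903.58 kJ/kg = -2.5644e+06 kJ/h
|Q| = 712.32 kW = 42739 kJ/min

Q_c = 42700 kJ/min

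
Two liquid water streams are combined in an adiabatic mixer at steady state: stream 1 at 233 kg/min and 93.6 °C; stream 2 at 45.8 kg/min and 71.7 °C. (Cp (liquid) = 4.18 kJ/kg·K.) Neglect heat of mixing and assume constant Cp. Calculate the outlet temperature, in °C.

T_out = 90.0 °C

Adiabatic, steady state ⇒ Σ ṁᵢCp,ᵢ(T_out − Tᵢ) = 0
T_out = Σ ṁᵢCp,ᵢTᵢ / Σ ṁᵢCp,ᵢ
      = 104890 / 1165.4 = 90.002 °C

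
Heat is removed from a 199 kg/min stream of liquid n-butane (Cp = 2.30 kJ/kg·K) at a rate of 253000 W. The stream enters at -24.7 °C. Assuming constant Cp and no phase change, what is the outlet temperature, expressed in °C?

T_out = -57.9 °C

Q = 253000 W = 15180 kJ/min
ΔT = Q/(ṁ·Cp) = 15180/(199×2.30) = 33.166 K
T_out = -24.7 − 33.166 = -57.866 °C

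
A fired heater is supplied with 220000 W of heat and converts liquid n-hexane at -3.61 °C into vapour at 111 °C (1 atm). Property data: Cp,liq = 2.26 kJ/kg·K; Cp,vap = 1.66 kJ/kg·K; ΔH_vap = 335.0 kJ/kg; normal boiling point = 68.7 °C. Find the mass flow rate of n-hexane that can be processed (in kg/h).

Δh = 2.26×(68.7−-3.61) + 335.0 + 1.66×(111−68.7) = 568.64 kJ/kg
Q = 220000 W = 220 kJ/s = 792000 kJ/h
ṁ = Q/Δh = 792000 / 568.64 = 1392.8 kg/h

ṁ = 1390 kg/h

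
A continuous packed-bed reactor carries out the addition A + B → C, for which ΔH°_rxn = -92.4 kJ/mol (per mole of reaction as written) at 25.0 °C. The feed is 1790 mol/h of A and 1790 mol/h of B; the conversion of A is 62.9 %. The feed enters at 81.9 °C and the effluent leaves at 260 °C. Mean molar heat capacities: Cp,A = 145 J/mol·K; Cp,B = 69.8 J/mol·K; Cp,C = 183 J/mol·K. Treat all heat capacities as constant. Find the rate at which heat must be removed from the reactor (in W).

Q_out = 12200 W

Extent of reaction ξ = 0.629 × 1790 = 1125.9 mol/h
Reaction term: ξ·ΔH°_rxn = 1125.9 × -92.4 = -104030 kJ/h
Sensible, feed 81.9→25 °C: -21878 kJ/h
Outlet flows (mol/h): A 664.09, B 664.09, C 1125.9
Sensible, products 25→260 °C: 81942 kJ/h
Q = ΔH = -43970 kJ/h = -12.214 kW
Heat removed = 12214 W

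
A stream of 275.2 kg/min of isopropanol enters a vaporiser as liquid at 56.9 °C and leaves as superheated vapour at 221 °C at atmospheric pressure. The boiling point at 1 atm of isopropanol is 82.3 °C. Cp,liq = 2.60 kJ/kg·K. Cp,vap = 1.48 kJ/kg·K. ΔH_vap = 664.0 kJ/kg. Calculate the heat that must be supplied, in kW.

Q = 4290 kW

liquid 56.9→82.3 °C: 66.04 kJ/kg
vaporisation at 82.3 °C: 664 kJ/kg
vapour 82.3→221 °C: 205.28 kJ/kg
Δh = 66.04 + 664 + 205.28 = 935.32 kJ/kg
Q = ṁ·Δh = 275.2 kg/min × 935.32 kJ/kg = 257400 kJ/min
|Q| = 4290 kW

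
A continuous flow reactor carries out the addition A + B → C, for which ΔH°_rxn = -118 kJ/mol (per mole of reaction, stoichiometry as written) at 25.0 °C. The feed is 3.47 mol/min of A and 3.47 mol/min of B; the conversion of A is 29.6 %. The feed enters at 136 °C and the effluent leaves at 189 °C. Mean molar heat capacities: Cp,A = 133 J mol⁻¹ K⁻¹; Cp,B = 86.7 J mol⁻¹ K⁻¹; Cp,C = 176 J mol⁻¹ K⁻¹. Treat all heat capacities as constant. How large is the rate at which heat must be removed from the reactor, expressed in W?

Extent of reaction ξ = 0.296 × 3.47 = 1.0271 mol/min
Reaction term: ξ·ΔH°_rxn = 1.0271 × -118 = -121.2 kJ/min
Sensible, feed 136→25 °C: -84.622 kJ/min
Outlet flows (mol/min): A 2.4429, B 2.4429, C 1.0271
Sensible, products 25→189 °C: 117.67 kJ/min
Q = ΔH = -88.156 kJ/min = -1.4693 kW
Heat removed = 1469.3 W

Q_out = 1470 W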